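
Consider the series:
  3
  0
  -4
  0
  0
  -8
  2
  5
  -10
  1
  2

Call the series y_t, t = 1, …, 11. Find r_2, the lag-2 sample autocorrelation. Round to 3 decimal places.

-0.467

Mean ȳ = (3 + 0 − 4 + 0 + 0 − 8 + 2 + 5 − 10 + 1 + 2)/11 = -0.8182
Numerator Σ_{t=1}^{9}(y_t−ȳ)(y_{t+2}−ȳ) = -100.6116
Denominator Σ(y_t−ȳ)² = 215.6364
r_2 = -100.6116 / 215.6364 = -0.467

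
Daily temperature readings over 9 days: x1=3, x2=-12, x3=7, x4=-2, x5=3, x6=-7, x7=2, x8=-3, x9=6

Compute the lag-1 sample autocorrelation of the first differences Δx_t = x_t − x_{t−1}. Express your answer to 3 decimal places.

-0.751

First differences Δx: -15, 19, -9, 5, -10, 9, -5, 9
Mean of differences = 0.3750
Numerator Σ(Δx_t−Δx̄)(Δx_{t+1}−Δx̄) = -734.5156
Denominator Σ(Δx_t−Δx̄)² = 977.8750
r_1(Δx) = -734.5156 / 977.8750 = -0.751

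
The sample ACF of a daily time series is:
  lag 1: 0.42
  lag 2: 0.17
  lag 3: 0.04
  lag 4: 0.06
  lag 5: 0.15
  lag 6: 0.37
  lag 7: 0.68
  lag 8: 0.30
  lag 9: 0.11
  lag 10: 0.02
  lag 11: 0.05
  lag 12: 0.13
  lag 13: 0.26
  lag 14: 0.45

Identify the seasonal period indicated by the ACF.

The largest autocorrelation is r_7 = 0.68, with a weaker echo at lag 14 (0.45); the remaining lags stay at or below 0.42. The elevated value at lag 1 (0.42), dropping to 0.17 at lag 2, reflects decaying short-term dependence rather than seasonality.
The dominant spike at lag 7 indicates a seasonal period of 7.

7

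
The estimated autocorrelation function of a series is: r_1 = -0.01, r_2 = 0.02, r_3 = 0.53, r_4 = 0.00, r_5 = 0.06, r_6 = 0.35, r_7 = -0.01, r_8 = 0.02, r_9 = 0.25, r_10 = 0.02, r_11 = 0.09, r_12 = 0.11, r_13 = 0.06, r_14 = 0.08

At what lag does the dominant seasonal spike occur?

The largest autocorrelation is r_3 = 0.53, with weaker echoes at lags 6 (0.35) and 9 (0.25); the remaining lags stay at or below 0.11.
The dominant spike at lag 3 indicates a seasonal period of 3.

3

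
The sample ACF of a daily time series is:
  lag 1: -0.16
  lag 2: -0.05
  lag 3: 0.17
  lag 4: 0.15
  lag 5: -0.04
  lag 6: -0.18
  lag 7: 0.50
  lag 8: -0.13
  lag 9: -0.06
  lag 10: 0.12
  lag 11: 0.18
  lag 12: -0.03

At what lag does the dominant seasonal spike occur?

7

The largest autocorrelation is r_7 = 0.50; the remaining lags stay at or below 0.18.
The dominant spike at lag 7 indicates a seasonal period of 7.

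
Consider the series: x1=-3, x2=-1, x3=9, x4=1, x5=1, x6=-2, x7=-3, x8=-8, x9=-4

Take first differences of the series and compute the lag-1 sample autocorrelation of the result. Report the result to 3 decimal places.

First differences Δx: 2, 10, -8, 0, -3, -1, -5, 4
Mean of differences = -0.1250
Numerator Σ(Δx_t−Δx̄)(Δx_{t+1}−Δx̄) = -72.8906
Denominator Σ(Δx_t−Δx̄)² = 218.8750
r_1(Δx) = -72.8906 / 218.8750 = -0.333

-0.333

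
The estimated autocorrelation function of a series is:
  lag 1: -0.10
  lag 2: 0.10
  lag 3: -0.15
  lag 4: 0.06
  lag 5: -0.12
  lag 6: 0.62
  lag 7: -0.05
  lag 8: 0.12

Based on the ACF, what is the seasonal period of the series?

6

The largest autocorrelation is r_6 = 0.62; the remaining lags stay at or below 0.12.
The dominant spike at lag 6 indicates a seasonal period of 6.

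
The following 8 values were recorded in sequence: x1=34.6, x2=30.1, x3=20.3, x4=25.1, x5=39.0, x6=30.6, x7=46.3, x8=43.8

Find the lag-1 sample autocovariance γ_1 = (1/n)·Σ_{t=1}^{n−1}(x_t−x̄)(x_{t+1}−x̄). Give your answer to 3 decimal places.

23.337

Mean x̄ = (34.6 + 30.1 + 20.3 + 25.1 + 39.0 + 30.6 + 46.3 + 43.8)/8 = 33.7250
Deviations: 0.8750, -3.6250, -13.4250, -8.6250, 5.2750, -3.1250, 12.5750, 10.0750
Σ_{t=1}^{7}(x_t−x̄)(x_{t+1}−x̄) = 186.6994
γ_1 = 186.6994 / 8 = 23.337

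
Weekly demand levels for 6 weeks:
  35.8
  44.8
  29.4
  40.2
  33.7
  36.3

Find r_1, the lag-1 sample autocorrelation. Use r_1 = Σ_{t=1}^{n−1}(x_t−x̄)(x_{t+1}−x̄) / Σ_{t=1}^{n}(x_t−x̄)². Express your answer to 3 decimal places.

-0.718

Mean x̄ = (35.8 + 44.8 + 29.4 + 40.2 + 33.7 + 36.3)/6 = 36.7000
Deviations from mean: -0.9000, 8.1000, -7.3000, 3.5000, -3.0000, -0.4000
Numerator Σ_{t=1}^{5}(x_t−x̄)(x_{t+1}−x̄) = -101.2700
Denominator Σ(x_t−x̄)² = 141.1200
r_1 = -101.2700 / 141.1200 = -0.718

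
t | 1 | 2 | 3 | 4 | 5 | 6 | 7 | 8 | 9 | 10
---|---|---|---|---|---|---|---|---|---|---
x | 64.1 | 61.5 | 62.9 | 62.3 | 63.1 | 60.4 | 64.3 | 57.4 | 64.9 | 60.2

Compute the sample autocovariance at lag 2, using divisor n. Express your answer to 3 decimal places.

2.724

Mean x̄ = (64.1 + 61.5 + 62.9 + 62.3 + 63.1 + 60.4 + 64.3 + 57.4 + 64.9 + 60.2)/10 = 62.1100
Σ_{t=1}^{8}(x_t−x̄)(x_{t+2}−x̄) = 27.2418
γ_2 = 27.2418 / 10 = 2.724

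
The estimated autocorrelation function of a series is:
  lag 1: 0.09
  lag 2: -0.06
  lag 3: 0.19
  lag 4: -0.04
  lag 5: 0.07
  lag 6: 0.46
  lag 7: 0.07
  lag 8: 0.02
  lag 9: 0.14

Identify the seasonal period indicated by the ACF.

The largest autocorrelation is r_6 = 0.46; the remaining lags stay at or below 0.19.
The dominant spike at lag 6 indicates a seasonal period of 6.

6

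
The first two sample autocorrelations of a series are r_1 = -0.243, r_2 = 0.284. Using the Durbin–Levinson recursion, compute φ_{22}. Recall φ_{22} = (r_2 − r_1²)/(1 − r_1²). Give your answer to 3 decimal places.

0.239

φ_{22} = (r_2 − r_1²) / (1 − r_1²)
r_1² = (-0.243)² = 0.059049
Numerator = 0.284 − 0.0590 = 0.2250; denominator = 1 − 0.0590 = 0.9410
φ_{22} = 0.2250 / 0.9410 = 0.239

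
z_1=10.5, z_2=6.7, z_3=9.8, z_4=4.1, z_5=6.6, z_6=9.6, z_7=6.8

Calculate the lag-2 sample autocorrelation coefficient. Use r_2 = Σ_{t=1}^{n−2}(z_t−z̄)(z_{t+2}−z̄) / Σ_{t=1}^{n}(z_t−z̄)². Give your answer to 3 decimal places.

Mean z̄ = (10.5 + 6.7 + 9.8 + 4.1 + 6.6 + 9.6 + 6.8)/7 = 7.7286
Deviations from mean: 2.7714, -1.0286, 2.0714, -3.6286, -1.1286, 1.8714, -0.9286
Numerator Σ_{t=1}^{5}(z_t−z̄)(z_{t+2}−z̄) = 1.3927
Denominator Σ(z_t−z̄)² = 31.8343
r_2 = 1.3927 / 31.8343 = 0.044

0.044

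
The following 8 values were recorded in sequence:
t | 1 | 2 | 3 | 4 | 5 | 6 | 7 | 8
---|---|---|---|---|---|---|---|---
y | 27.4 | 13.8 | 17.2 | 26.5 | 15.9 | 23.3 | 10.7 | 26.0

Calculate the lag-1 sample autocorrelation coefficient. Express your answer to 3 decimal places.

Mean ȳ = (27.4 + 13.8 + 17.2 + 26.5 + 15.9 + 23.3 + 10.7 + 26.0)/8 = 20.1000
Deviations from mean: 7.3000, -6.3000, -2.9000, 6.4000, -4.2000, 3.2000, -9.4000, 5.9000
Σ(y_t−ȳ)(y_{t+1}−ȳ) = (-45.9900) + (18.2700) + (-18.5600) + (-26.8800) + (-13.4400) + (-30.0800) + (-55.4600) = -172.1400
Denominator Σ(y_t−ȳ)² = 293.4000
r_1 = -172.1400 / 293.4000 = -0.587

-0.587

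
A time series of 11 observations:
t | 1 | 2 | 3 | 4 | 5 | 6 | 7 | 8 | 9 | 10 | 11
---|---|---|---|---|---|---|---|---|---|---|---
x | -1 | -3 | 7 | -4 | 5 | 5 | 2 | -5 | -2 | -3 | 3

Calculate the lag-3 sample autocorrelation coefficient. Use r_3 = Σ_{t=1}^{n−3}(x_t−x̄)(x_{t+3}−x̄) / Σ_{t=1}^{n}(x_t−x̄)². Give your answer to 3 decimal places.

Mean x̄ = (-1 − 3 + 7 − 4 + 5 + 5 + 2 − 5 − 2 − 3 + 3)/11 = 0.3636
Numerator Σ_{t=1}^{8}(x_t−x̄)(x_{t+3}−x̄) = -41.4876
Denominator Σ(x_t−x̄)² = 174.5455
r_3 = -41.4876 / 174.5455 = -0.238

-0.238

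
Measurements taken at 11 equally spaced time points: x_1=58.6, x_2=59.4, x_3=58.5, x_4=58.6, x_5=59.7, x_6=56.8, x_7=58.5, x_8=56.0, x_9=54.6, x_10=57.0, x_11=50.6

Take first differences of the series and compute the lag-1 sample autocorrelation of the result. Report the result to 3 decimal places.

First differences Δx: 0.8, -0.9, 0.1, 1.1, -2.9, 1.7, -2.5, -1.4, 2.4, -6.4
Mean of differences = -0.8000
Numerator Σ(Δx_t−Δx̄)(Δx_{t+1}−Δx̄) = -30.8500
Denominator Σ(Δx_t−Δx̄)² = 62.5000
r_1(Δx) = -30.8500 / 62.5000 = -0.494

-0.494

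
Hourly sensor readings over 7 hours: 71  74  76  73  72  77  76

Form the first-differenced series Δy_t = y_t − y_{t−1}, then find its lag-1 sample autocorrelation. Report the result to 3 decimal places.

First differences Δy: 3, 2, -3, -1, 5, -1
Mean of differences = 0.8333
Numerator Σ(Δy_t−Δȳ)(Δy_{t+1}−Δȳ) = -10.1944
Denominator Σ(Δy_t−Δȳ)² = 44.8333
r_1(Δy) = -10.1944 / 44.8333 = -0.227

-0.227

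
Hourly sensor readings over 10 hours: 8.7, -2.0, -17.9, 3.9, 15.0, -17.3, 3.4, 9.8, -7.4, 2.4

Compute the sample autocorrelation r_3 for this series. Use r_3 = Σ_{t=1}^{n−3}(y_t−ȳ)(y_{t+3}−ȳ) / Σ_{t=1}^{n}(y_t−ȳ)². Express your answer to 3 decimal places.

Mean ȳ = (8.7 − 2.0 − 17.9 + 3.9 + 15.0 − 17.3 + 3.4 + 9.8 − 7.4 + 2.4)/10 = -0.1400
Numerator Σ_{t=1}^{7}(y_t−ȳ)(y_{t+3}−ȳ) = 610.6812
Denominator Σ(y_t−ȳ)² = 1107.5240
r_3 = 610.6812 / 1107.5240 = 0.551

0.551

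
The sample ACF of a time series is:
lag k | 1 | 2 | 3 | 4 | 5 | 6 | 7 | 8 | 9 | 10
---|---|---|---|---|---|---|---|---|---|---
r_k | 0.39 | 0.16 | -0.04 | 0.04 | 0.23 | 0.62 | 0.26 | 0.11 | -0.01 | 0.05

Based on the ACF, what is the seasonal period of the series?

The largest autocorrelation is r_6 = 0.62; the remaining lags stay at or below 0.39. The elevated value at lag 1 (0.39), dropping to 0.16 at lag 2, reflects decaying short-term dependence rather than seasonality.
The dominant spike at lag 6 indicates a seasonal period of 6.

6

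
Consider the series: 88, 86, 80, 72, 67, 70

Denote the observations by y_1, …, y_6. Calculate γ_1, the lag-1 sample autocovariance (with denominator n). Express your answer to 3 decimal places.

Mean ȳ = (88 + 86 + 80 + 72 + 67 + 70)/6 = 77.1667
Deviations: 10.8333, 8.8333, 2.8333, -5.1667, -10.1667, -7.1667
Σ_{t=1}^{5}(y_t−ȳ)(y_{t+1}−ȳ) = 231.4722
γ_1 = 231.4722 / 6 = 38.579

38.579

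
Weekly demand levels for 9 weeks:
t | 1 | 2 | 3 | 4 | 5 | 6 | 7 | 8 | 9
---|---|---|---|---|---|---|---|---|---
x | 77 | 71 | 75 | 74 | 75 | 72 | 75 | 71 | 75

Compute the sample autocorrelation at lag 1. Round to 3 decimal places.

Mean x̄ = (77 + 71 + 75 + 74 + 75 + 72 + 75 + 71 + 75)/9 = 73.8889
Numerator Σ_{t=1}^{8}(x_t−x̄)(x_{t+1}−x̄) = -22.5679
Denominator Σ(x_t−x̄)² = 34.8889
r_1 = -22.5679 / 34.8889 = -0.647

-0.647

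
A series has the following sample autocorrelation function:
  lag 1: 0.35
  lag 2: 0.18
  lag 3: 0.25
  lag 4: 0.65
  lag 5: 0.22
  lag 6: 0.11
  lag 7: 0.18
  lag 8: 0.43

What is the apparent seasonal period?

The largest autocorrelation is r_4 = 0.65, with a weaker echo at lag 8 (0.43); the remaining lags stay at or below 0.35. The elevated value at lag 1 (0.35), dropping to 0.18 at lag 2, reflects decaying short-term dependence rather than seasonality.
The dominant spike at lag 4 indicates a seasonal period of 4.

4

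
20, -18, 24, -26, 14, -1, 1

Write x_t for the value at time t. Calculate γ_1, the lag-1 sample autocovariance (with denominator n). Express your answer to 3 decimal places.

-255.000

Mean x̄ = (20 − 18 + 24 − 26 + 14 − 1 + 1)/7 = 2.0000
Σ_{t=1}^{6}(x_t−x̄)(x_{t+1}−x̄) = -1785.0000
γ_1 = -1785.0000 / 7 = -255.000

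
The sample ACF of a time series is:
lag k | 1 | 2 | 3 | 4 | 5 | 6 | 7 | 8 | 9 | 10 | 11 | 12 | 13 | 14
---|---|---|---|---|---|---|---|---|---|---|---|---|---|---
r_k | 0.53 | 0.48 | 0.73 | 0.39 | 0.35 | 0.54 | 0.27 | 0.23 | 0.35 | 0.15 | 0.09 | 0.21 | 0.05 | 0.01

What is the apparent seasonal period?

The largest autocorrelation is r_3 = 0.73, with a weaker echo at lag 6 (0.54); the remaining lags stay at or below 0.53. The elevated value at lag 1 (0.53), dropping to 0.48 at lag 2, reflects decaying short-term dependence rather than seasonality.
The dominant spike at lag 3 indicates a seasonal period of 3.

3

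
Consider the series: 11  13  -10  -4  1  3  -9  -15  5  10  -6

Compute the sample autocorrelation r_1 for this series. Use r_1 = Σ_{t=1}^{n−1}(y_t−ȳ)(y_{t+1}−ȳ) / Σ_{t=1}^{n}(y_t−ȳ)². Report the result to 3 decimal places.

Mean ȳ = (11 + 13 − 10 − 4 + 1 + 3 − 9 − 15 + 5 + 10 − 6)/11 = -0.0909
Numerator Σ_{t=1}^{10}(y_t−ȳ)(y_{t+1}−ȳ) = 74.4463
Denominator Σ(y_t−ȳ)² = 882.9091
r_1 = 74.4463 / 882.9091 = 0.084

0.084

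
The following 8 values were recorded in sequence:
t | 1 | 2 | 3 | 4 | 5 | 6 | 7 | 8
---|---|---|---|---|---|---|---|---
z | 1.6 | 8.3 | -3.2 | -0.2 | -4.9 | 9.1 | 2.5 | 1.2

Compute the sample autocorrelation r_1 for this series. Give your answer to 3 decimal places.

-0.321

Mean z̄ = (1.6 + 8.3 − 3.2 − 0.2 − 4.9 + 9.1 + 2.5 + 1.2)/8 = 1.8000
Deviations from mean: -0.2000, 6.5000, -5.0000, -2.0000, -6.7000, 7.3000, 0.7000, -0.6000
Numerator Σ_{t=1}^{7}(z_t−z̄)(z_{t+1}−z̄) = -54.6200
Denominator Σ(z_t−z̄)² = 170.3200
r_1 = -54.6200 / 170.3200 = -0.321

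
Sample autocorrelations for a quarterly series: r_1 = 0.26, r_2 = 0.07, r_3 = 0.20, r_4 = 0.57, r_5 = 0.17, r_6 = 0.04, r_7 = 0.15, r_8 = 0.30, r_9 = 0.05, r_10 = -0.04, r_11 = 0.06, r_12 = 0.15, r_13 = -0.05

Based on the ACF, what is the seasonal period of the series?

The largest autocorrelation is r_4 = 0.57, with a weaker echo at lag 8 (0.30); the remaining lags stay at or below 0.26. The elevated value at lag 1 (0.26), dropping to 0.07 at lag 2, reflects decaying short-term dependence rather than seasonality.
The dominant spike at lag 4 indicates a seasonal period of 4.

4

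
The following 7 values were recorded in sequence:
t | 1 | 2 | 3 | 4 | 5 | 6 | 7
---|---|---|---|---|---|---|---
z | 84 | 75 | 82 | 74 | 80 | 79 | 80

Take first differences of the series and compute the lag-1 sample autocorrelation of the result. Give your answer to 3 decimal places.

-0.749

First differences Δz: -9, 7, -8, 6, -1, 1
Mean of differences = -0.6667
Numerator Σ(Δz_t−Δz̄)(Δz_{t+1}−Δz̄) = -171.7778
Denominator Σ(Δz_t−Δz̄)² = 229.3333
r_1(Δz) = -171.7778 / 229.3333 = -0.749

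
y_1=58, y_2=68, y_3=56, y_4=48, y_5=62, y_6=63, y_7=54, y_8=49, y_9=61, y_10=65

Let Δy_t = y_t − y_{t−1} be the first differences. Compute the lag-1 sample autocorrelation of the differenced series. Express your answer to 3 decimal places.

-0.122

First differences Δy: 10, -12, -8, 14, 1, -9, -5, 12, 4
Mean of differences = 0.7778
Numerator Σ(Δy_t−Δȳ)(Δy_{t+1}−Δȳ) = -93.1605
Denominator Σ(Δy_t−Δȳ)² = 765.5556
r_1(Δy) = -93.1605 / 765.5556 = -0.122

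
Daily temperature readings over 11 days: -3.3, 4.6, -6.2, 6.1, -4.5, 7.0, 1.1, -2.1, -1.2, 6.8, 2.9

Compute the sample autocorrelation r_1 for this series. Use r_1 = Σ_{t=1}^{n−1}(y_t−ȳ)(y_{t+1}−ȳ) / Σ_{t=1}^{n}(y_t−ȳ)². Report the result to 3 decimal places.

-0.589

Mean ȳ = (-3.3 + 4.6 − 6.2 + 6.1 − 4.5 + 7.0 + 1.1 − 2.1 − 1.2 + 6.8 + 2.9)/11 = 1.0182
Numerator Σ_{t=1}^{10}(y_t−ȳ)(y_{t+1}−ȳ) = -133.8476
Denominator Σ(y_t−ȳ)² = 227.2564
r_1 = -133.8476 / 227.2564 = -0.589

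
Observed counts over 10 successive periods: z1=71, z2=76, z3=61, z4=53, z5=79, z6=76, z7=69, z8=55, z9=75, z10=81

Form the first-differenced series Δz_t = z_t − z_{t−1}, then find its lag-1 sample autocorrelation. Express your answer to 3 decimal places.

First differences Δz: 5, -15, -8, 26, -3, -7, -14, 20, 6
Mean of differences = 1.1111
Numerator Σ(Δz_t−Δz̄)(Δz_{t+1}−Δz̄) = -282.1235
Denominator Σ(Δz_t−Δz̄)² = 1668.8889
r_1(Δz) = -282.1235 / 1668.8889 = -0.169

-0.169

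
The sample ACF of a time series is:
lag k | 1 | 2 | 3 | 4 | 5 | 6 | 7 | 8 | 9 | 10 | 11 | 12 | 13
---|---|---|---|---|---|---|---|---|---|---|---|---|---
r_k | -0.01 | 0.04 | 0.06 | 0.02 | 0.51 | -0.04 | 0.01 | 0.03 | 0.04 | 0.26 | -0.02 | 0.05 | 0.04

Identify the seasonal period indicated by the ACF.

The largest autocorrelation is r_5 = 0.51, with a weaker echo at lag 10 (0.26); the remaining lags stay at or below 0.06.
The dominant spike at lag 5 indicates a seasonal period of 5.

5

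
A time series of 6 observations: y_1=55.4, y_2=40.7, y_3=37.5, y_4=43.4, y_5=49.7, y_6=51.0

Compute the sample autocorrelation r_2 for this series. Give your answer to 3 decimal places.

-0.460

Mean ȳ = (55.4 + 40.7 + 37.5 + 43.4 + 49.7 + 51.0)/6 = 46.2833
Deviations from mean: 9.1167, -5.5833, -8.7833, -2.8833, 3.4167, 4.7167
Numerator Σ_{t=1}^{4}(y_t−ȳ)(y_{t+2}−ȳ) = -107.5856
Denominator Σ(y_t−ȳ)² = 233.6683
r_2 = -107.5856 / 233.6683 = -0.460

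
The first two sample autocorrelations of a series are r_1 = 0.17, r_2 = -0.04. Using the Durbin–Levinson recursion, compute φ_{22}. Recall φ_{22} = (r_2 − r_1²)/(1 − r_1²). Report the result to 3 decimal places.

-0.071

φ_{22} = (r_2 − r_1²) / (1 − r_1²)
r_1² = (0.17)² = 0.0289
Numerator = -0.04 − 0.0289 = -0.0689; denominator = 1 − 0.0289 = 0.9711
φ_{22} = -0.0689 / 0.9711 = -0.071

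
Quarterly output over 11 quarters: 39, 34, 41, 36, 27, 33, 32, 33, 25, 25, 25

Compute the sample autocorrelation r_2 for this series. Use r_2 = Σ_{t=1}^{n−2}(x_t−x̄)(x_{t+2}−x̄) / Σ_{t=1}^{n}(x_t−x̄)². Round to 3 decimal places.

Mean x̄ = (39 + 34 + 41 + 36 + 27 + 33 + 32 + 33 + 25 + 25 + 25)/11 = 31.8182
Numerator Σ_{t=1}^{9}(x_t−x̄)(x_{t+2}−x̄) = 73.4793
Denominator Σ(x_t−x̄)² = 323.6364
r_2 = 73.4793 / 323.6364 = 0.227

0.227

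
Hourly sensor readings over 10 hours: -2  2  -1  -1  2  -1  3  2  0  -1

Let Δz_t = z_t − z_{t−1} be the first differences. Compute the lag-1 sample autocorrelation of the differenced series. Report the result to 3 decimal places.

-0.505

First differences Δz: 4, -3, 0, 3, -3, 4, -1, -2, -1
Mean of differences = 0.1111
Numerator Σ(Δz_t−Δz̄)(Δz_{t+1}−Δz̄) = -32.7901
Denominator Σ(Δz_t−Δz̄)² = 64.8889
r_1(Δz) = -32.7901 / 64.8889 = -0.505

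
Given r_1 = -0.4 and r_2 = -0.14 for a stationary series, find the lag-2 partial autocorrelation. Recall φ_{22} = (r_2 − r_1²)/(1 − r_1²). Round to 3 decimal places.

-0.357

φ_{22} = (r_2 − r_1²) / (1 − r_1²)
r_1² = (-0.4)² = 0.16
Numerator = -0.14 − 0.1600 = -0.3000; denominator = 1 − 0.1600 = 0.8400
φ_{22} = -0.3000 / 0.8400 = -0.357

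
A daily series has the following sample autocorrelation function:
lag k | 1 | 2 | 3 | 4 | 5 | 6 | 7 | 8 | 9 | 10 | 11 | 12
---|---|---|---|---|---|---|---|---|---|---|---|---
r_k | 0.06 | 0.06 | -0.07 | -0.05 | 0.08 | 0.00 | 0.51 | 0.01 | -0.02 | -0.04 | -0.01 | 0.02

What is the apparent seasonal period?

The largest autocorrelation is r_7 = 0.51; the remaining lags stay at or below 0.08.
The dominant spike at lag 7 indicates a seasonal period of 7.

7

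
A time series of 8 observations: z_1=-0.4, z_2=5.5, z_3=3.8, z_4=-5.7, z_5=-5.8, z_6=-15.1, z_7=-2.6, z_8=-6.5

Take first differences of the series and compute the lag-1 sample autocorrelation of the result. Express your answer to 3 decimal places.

First differences Δz: 5.9, -1.7, -9.5, -0.1, -9.3, 12.5, -3.9
Mean of differences = -0.8714
Numerator Σ(Δz_t−Δz̄)(Δz_{t+1}−Δz̄) = -164.8180
Denominator Σ(Δz_t−Δz̄)² = 380.5943
r_1(Δz) = -164.8180 / 380.5943 = -0.433

-0.433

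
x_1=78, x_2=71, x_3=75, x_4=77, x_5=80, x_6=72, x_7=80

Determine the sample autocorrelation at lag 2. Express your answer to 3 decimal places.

Mean x̄ = (78 + 71 + 75 + 77 + 80 + 72 + 80)/7 = 76.1429
Deviations from mean: 1.8571, -5.1429, -1.1429, 0.8571, 3.8571, -4.1429, 3.8571
Σ(x_t−x̄)(x_{t+2}−x̄) = (-2.1224) + (-4.4082) + (-4.4082) + (-3.5510) + (14.8776) = 0.3878
Denominator Σ(x_t−x̄)² = 78.8571
r_2 = 0.3878 / 78.8571 = 0.005

0.005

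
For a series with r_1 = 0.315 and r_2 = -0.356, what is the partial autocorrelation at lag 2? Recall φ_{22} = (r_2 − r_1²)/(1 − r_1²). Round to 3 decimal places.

φ_{22} = (r_2 − r_1²) / (1 − r_1²)
r_1² = (0.315)² = 0.099225
Numerator = -0.356 − 0.0992 = -0.4552; denominator = 1 − 0.0992 = 0.9008
φ_{22} = -0.4552 / 0.9008 = -0.505

-0.505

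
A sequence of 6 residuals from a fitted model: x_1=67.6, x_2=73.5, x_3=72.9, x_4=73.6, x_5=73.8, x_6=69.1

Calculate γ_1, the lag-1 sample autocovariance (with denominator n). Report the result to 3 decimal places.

-0.794

Mean x̄ = (67.6 + 73.5 + 72.9 + 73.6 + 73.8 + 69.1)/6 = 71.7500
Deviations: -4.1500, 1.7500, 1.1500, 1.8500, 2.0500, -2.6500
Σ_{t=1}^{5}(x_t−x̄)(x_{t+1}−x̄) = -4.7625
γ_1 = -4.7625 / 6 = -0.794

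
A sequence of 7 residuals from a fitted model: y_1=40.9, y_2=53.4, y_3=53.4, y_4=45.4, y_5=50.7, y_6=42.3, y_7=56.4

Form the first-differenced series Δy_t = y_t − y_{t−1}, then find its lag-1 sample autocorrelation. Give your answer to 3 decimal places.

-0.384

First differences Δy: 12.5, 0.0, -8.0, 5.3, -8.4, 14.1
Mean of differences = 2.5833
Numerator Σ(Δy_t−Δȳ)(Δy_{t+1}−Δȳ) = -183.3586
Denominator Σ(Δy_t−Δȳ)² = 477.6683
r_1(Δy) = -183.3586 / 477.6683 = -0.384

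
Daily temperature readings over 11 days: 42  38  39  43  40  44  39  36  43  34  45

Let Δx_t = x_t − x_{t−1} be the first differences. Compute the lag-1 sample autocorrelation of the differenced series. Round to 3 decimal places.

-0.616

First differences Δx: -4, 1, 4, -3, 4, -5, -3, 7, -9, 11
Mean of differences = 0.3000
Numerator Σ(Δx_t−Δx̄)(Δx_{t+1}−Δx̄) = -210.8900
Denominator Σ(Δx_t−Δx̄)² = 342.1000
r_1(Δx) = -210.8900 / 342.1000 = -0.616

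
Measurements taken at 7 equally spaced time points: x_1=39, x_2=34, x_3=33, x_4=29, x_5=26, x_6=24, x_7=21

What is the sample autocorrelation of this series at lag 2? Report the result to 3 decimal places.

Mean x̄ = (39 + 34 + 33 + 29 + 26 + 24 + 21)/7 = 29.4286
Deviations from mean: 9.5714, 4.5714, 3.5714, -0.4286, -3.4286, -5.4286, -8.4286
Σ(x_t−x̄)(x_{t+2}−x̄) = (34.1837) + (-1.9592) + (-12.2449) + (2.3265) + (28.8980) = 51.2041
Denominator Σ(x_t−x̄)² = 237.7143
r_2 = 51.2041 / 237.7143 = 0.215

0.215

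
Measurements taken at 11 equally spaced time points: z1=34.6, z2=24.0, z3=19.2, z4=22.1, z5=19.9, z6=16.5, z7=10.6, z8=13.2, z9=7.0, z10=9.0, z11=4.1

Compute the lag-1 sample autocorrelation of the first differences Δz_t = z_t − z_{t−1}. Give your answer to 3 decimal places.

-0.289

First differences Δz: -10.6, -4.8, 2.9, -2.2, -3.4, -5.9, 2.6, -6.2, 2.0, -4.9
Mean of differences = -3.0500
Numerator Σ(Δz_t−Δz̄)(Δz_{t+1}−Δz̄) = -50.5925
Denominator Σ(Δz_t−Δz̄)² = 175.2050
r_1(Δz) = -50.5925 / 175.2050 = -0.289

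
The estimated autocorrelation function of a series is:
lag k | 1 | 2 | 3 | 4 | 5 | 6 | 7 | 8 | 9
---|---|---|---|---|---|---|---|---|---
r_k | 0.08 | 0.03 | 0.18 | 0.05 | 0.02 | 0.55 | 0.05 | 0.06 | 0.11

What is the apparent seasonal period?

6

The largest autocorrelation is r_6 = 0.55; the remaining lags stay at or below 0.18.
The dominant spike at lag 6 indicates a seasonal period of 6.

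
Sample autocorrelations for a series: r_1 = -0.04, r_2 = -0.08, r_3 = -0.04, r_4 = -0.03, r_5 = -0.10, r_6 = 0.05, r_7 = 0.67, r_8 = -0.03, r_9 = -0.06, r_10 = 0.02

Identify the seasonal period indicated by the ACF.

The largest autocorrelation is r_7 = 0.67; the remaining lags stay at or below 0.05.
The dominant spike at lag 7 indicates a seasonal period of 7.

7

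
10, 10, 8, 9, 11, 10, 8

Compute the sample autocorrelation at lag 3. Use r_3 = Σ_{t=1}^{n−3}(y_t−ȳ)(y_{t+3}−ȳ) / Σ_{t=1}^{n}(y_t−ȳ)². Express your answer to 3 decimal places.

Mean ȳ = (10 + 10 + 8 + 9 + 11 + 10 + 8)/7 = 9.4286
Deviations from mean: 0.5714, 0.5714, -1.4286, -0.4286, 1.5714, 0.5714, -1.4286
Σ(y_t−ȳ)(y_{t+3}−ȳ) = (-0.2449) + (0.8980) + (-0.8163) + (0.6122) = 0.4490
Denominator Σ(y_t−ȳ)² = 7.7143
r_3 = 0.4490 / 7.7143 = 0.058

0.058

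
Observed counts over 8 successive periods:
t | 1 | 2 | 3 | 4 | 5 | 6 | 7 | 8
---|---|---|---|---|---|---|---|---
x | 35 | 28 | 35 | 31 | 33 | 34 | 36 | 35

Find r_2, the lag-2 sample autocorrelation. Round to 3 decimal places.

Mean x̄ = (35 + 28 + 35 + 31 + 33 + 34 + 36 + 35)/8 = 33.3750
Deviations from mean: 1.6250, -5.3750, 1.6250, -2.3750, -0.3750, 0.6250, 2.6250, 1.6250
Σ(x_t−x̄)(x_{t+2}−x̄) = (2.6406) + (12.7656) + (-0.6094) + (-1.4844) + (-0.9844) + (1.0156) = 13.3438
Denominator Σ(x_t−x̄)² = 49.8750
r_2 = 13.3438 / 49.8750 = 0.268

0.268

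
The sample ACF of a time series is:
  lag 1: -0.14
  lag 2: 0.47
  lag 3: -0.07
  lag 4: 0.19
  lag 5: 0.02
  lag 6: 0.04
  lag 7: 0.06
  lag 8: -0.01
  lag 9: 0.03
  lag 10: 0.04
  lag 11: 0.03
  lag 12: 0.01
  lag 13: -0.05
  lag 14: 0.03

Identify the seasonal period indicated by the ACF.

2

The largest autocorrelation is r_2 = 0.47, with a weaker echo at lag 4 (0.19); the remaining lags stay at or below 0.06.
The dominant spike at lag 2 indicates a seasonal period of 2.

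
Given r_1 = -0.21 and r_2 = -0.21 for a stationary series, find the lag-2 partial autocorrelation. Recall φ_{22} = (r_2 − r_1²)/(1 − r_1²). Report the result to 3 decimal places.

-0.266

φ_{22} = (r_2 − r_1²) / (1 − r_1²)
r_1² = (-0.21)² = 0.0441
Numerator = -0.21 − 0.0441 = -0.2541; denominator = 1 − 0.0441 = 0.9559
φ_{22} = -0.2541 / 0.9559 = -0.266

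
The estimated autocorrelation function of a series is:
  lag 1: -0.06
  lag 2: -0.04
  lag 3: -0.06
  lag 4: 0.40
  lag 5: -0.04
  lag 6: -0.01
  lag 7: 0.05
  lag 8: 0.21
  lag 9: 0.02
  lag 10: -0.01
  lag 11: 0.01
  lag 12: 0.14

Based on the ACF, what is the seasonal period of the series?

4

The largest autocorrelation is r_4 = 0.40, with a weaker echo at lag 8 (0.21); the remaining lags stay at or below 0.14.
The dominant spike at lag 4 indicates a seasonal period of 4.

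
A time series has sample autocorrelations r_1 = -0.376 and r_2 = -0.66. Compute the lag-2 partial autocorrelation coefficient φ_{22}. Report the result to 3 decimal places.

φ_{22} = (r_2 − r_1²) / (1 − r_1²)
r_1² = (-0.376)² = 0.141376
Numerator = -0.66 − 0.1414 = -0.8014; denominator = 1 − 0.1414 = 0.8586
φ_{22} = -0.8014 / 0.8586 = -0.933

-0.933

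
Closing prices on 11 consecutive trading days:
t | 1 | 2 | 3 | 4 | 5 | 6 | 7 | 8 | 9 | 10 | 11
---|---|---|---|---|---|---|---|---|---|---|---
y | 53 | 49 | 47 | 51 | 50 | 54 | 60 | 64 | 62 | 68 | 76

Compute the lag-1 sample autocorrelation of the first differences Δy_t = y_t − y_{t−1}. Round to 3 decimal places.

0.122

First differences Δy: -4, -2, 4, -1, 4, 6, 4, -2, 6, 8
Mean of differences = 2.3000
Numerator Σ(Δy_t−Δȳ)(Δy_{t+1}−Δȳ) = 19.0100
Denominator Σ(Δy_t−Δȳ)² = 156.1000
r_1(Δy) = 19.0100 / 156.1000 = 0.122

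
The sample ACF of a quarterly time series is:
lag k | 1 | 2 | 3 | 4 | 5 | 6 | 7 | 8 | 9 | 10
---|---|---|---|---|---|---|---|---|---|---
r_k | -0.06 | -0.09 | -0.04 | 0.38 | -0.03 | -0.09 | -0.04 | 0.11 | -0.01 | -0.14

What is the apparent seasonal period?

4

The largest autocorrelation is r_4 = 0.38; the remaining lags stay at or below 0.11.
The dominant spike at lag 4 indicates a seasonal period of 4.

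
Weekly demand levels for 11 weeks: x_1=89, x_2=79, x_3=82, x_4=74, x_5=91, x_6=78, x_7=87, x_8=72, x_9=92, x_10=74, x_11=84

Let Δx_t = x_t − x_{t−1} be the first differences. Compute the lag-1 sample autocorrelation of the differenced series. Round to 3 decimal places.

First differences Δx: -10, 3, -8, 17, -13, 9, -15, 20, -18, 10
Mean of differences = -0.5000
Numerator Σ(Δx_t−Δx̄)(Δx_{t+1}−Δx̄) = -1505.7500
Denominator Σ(Δx_t−Δx̄)² = 1758.5000
r_1(Δx) = -1505.7500 / 1758.5000 = -0.856

-0.856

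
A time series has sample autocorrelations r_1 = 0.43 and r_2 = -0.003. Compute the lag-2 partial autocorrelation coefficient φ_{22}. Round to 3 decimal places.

-0.231

φ_{22} = (r_2 − r_1²) / (1 − r_1²)
r_1² = (0.43)² = 0.1849
Numerator = -0.003 − 0.1849 = -0.1879; denominator = 1 − 0.1849 = 0.8151
φ_{22} = -0.1879 / 0.8151 = -0.231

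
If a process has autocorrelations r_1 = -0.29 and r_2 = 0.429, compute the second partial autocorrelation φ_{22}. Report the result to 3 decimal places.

φ_{22} = (r_2 − r_1²) / (1 − r_1²)
r_1² = (-0.29)² = 0.0841
Numerator = 0.429 − 0.0841 = 0.3449; denominator = 1 − 0.0841 = 0.9159
φ_{22} = 0.3449 / 0.9159 = 0.377

0.377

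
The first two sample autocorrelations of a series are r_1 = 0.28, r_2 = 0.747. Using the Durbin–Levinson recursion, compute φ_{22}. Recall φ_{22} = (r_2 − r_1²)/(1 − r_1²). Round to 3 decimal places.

0.725

φ_{22} = (r_2 − r_1²) / (1 − r_1²)
r_1² = (0.28)² = 0.0784
Numerator = 0.747 − 0.0784 = 0.6686; denominator = 1 − 0.0784 = 0.9216
φ_{22} = 0.6686 / 0.9216 = 0.725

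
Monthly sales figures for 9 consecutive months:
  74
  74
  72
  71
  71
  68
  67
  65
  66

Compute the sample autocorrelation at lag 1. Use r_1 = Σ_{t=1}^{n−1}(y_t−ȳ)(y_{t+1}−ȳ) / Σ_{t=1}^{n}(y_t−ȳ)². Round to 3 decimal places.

Mean ȳ = (74 + 74 + 72 + 71 + 71 + 68 + 67 + 65 + 66)/9 = 69.7778
Numerator Σ_{t=1}^{8}(y_t−ȳ)(y_{t+1}−ȳ) = 65.5062
Denominator Σ(y_t−ȳ)² = 91.5556
r_1 = 65.5062 / 91.5556 = 0.715

0.715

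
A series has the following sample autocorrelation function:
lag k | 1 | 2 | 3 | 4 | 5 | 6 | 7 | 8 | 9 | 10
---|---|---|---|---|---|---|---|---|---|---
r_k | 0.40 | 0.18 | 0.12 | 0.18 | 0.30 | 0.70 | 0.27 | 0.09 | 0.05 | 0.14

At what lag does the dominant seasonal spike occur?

6

The largest autocorrelation is r_6 = 0.70; the remaining lags stay at or below 0.40. The elevated value at lag 1 (0.40), dropping to 0.18 at lag 2, reflects decaying short-term dependence rather than seasonality.
The dominant spike at lag 6 indicates a seasonal period of 6.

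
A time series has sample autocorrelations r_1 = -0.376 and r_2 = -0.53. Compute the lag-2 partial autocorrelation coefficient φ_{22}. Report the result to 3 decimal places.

-0.782

φ_{22} = (r_2 − r_1²) / (1 − r_1²)
r_1² = (-0.376)² = 0.141376
Numerator = -0.53 − 0.1414 = -0.6714; denominator = 1 − 0.1414 = 0.8586
φ_{22} = -0.6714 / 0.8586 = -0.782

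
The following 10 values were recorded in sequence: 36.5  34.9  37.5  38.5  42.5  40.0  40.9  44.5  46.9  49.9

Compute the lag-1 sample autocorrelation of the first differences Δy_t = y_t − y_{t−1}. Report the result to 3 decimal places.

-0.263

First differences Δy: -1.6, 2.6, 1.0, 4.0, -2.5, 0.9, 3.6, 2.4, 3.0
Mean of differences = 1.4889
Numerator Σ(Δy_t−Δȳ)(Δy_{t+1}−Δȳ) = -10.8135
Denominator Σ(Δy_t−Δȳ)² = 41.1489
r_1(Δy) = -10.8135 / 41.1489 = -0.263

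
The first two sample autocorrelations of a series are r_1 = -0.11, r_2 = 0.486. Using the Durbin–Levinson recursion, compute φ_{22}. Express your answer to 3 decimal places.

φ_{22} = (r_2 − r_1²) / (1 − r_1²)
r_1² = (-0.11)² = 0.0121
Numerator = 0.486 − 0.0121 = 0.4739; denominator = 1 − 0.0121 = 0.9879
φ_{22} = 0.4739 / 0.9879 = 0.480

0.480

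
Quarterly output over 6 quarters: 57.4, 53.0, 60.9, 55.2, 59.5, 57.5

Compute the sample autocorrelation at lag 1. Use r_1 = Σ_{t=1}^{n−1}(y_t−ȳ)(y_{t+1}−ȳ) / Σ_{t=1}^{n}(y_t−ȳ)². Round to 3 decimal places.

-0.680

Mean ȳ = (57.4 + 53.0 + 60.9 + 55.2 + 59.5 + 57.5)/6 = 57.2500
Σ(y_t−ȳ)(y_{t+1}−ȳ) = (-0.6375) + (-15.5125) + (-7.4825) + (-4.6125) + (0.5625) = -27.6825
Denominator Σ(y_t−ȳ)² = 40.7350
r_1 = -27.6825 / 40.7350 = -0.680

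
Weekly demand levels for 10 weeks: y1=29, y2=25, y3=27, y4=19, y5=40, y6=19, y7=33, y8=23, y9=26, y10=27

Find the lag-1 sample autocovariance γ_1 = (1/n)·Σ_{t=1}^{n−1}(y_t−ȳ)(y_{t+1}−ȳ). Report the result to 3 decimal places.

Mean ȳ = (29 + 25 + 27 + 19 + 40 + 19 + 33 + 23 + 26 + 27)/10 = 26.8000
Σ_{t=1}^{9}(y_t−ȳ)(y_{t+1}−ȳ) = -280.8400
γ_1 = -280.8400 / 10 = -28.084

-28.084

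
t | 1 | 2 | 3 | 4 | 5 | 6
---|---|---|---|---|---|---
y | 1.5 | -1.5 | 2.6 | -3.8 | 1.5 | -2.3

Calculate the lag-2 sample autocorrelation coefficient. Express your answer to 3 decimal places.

0.664

Mean ȳ = (1.5 − 1.5 + 2.6 − 3.8 + 1.5 − 2.3)/6 = -0.3333
Deviations from mean: 1.8333, -1.1667, 2.9333, -3.4667, 1.8333, -1.9667
Σ(y_t−ȳ)(y_{t+2}−ȳ) = (5.3778) + (4.0444) + (5.3778) + (6.8178) = 21.6178
Denominator Σ(y_t−ȳ)² = 32.5733
r_2 = 21.6178 / 32.5733 = 0.664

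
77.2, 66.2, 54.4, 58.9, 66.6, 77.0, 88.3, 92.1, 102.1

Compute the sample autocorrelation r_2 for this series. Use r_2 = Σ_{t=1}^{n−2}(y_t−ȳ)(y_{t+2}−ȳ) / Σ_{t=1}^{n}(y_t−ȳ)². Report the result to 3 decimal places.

Mean ȳ = (77.2 + 66.2 + 54.4 + 58.9 + 66.6 + 77.0 + 88.3 + 92.1 + 102.1)/9 = 75.8667
Σ(y_t−ȳ)(y_{t+2}−ȳ) = (-28.6222) + (164.0111) + (198.9244) + (-19.2289) + (-115.2156) + (18.3978) + (326.1678) = 544.4344
Denominator Σ(y_t−ȳ)² = 2037.3600
r_2 = 544.4344 / 2037.3600 = 0.267

0.267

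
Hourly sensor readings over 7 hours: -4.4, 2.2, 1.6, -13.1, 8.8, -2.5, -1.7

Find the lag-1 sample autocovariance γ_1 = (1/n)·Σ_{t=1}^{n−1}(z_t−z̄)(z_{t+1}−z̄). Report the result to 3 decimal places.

-23.677

Mean z̄ = (-4.4 + 2.2 + 1.6 − 13.1 + 8.8 − 2.5 − 1.7)/7 = -1.3000
Σ_{t=1}^{6}(z_t−z̄)(z_{t+1}−z̄) = -165.7400
γ_1 = -165.7400 / 7 = -23.677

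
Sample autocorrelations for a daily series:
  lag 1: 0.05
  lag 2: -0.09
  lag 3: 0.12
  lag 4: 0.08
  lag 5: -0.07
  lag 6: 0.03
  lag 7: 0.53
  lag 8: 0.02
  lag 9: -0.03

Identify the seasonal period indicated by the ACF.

The largest autocorrelation is r_7 = 0.53; the remaining lags stay at or below 0.12.
The dominant spike at lag 7 indicates a seasonal period of 7.

7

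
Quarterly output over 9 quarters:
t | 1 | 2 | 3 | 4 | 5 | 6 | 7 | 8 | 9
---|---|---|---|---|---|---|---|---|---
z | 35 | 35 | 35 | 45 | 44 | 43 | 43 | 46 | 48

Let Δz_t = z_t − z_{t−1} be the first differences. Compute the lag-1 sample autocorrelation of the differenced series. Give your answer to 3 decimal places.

First differences Δz: 0, 0, 10, -1, -1, 0, 3, 2
Mean of differences = 1.6250
Numerator Σ(Δz_t−Δz̄)(Δz_{t+1}−Δz̄) = -23.5156
Denominator Σ(Δz_t−Δz̄)² = 93.8750
r_1(Δz) = -23.5156 / 93.8750 = -0.250

-0.250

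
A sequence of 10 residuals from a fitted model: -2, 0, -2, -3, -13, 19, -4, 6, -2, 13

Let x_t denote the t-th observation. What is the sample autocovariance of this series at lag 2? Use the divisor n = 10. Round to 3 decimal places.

21.852

Mean x̄ = (-2 + 0 − 2 − 3 − 13 + 19 − 4 + 6 − 2 + 13)/10 = 1.2000
Σ_{t=1}^{8}(x_t−x̄)(x_{t+2}−x̄) = 218.5200
γ_2 = 218.5200 / 10 = 21.852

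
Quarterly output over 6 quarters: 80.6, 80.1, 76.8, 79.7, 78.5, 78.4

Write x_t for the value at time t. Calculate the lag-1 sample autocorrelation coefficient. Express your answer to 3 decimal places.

Mean x̄ = (80.6 + 80.1 + 76.8 + 79.7 + 78.5 + 78.4)/6 = 79.0167
Deviations from mean: 1.5833, 1.0833, -2.2167, 0.6833, -0.5167, -0.6167
Σ(x_t−x̄)(x_{t+1}−x̄) = (1.7153) + (-2.4014) + (-1.5147) + (-0.3531) + (0.3186) = -2.2353
Denominator Σ(x_t−x̄)² = 9.7083
r_1 = -2.2353 / 9.7083 = -0.230

-0.230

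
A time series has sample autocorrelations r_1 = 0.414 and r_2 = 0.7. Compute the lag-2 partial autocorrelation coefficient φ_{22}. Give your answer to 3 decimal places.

0.638

φ_{22} = (r_2 − r_1²) / (1 − r_1²)
r_1² = (0.414)² = 0.171396
Numerator = 0.7 − 0.1714 = 0.5286; denominator = 1 − 0.1714 = 0.8286
φ_{22} = 0.5286 / 0.8286 = 0.638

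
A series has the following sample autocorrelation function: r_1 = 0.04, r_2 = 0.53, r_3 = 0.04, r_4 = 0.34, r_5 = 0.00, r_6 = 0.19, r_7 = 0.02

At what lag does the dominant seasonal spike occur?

The largest autocorrelation is r_2 = 0.53, with weaker echoes at lags 4 (0.34) and 6 (0.19); the remaining lags stay at or below 0.04.
The dominant spike at lag 2 indicates a seasonal period of 2.

2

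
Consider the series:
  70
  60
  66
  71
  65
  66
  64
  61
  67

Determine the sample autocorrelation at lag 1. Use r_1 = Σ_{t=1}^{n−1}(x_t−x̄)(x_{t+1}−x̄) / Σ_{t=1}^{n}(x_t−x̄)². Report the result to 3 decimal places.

Mean x̄ = (70 + 60 + 66 + 71 + 65 + 66 + 64 + 61 + 67)/9 = 65.5556
Numerator Σ_{t=1}^{8}(x_t−x̄)(x_{t+1}−x̄) = -28.1975
Denominator Σ(x_t−x̄)² = 106.2222
r_1 = -28.1975 / 106.2222 = -0.265

-0.265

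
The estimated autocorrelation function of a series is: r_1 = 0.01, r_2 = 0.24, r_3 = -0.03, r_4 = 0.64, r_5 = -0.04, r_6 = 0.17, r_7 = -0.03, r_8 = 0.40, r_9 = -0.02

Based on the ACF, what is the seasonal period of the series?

4

The largest autocorrelation is r_4 = 0.64, with a weaker echo at lag 8 (0.40); the remaining lags stay at or below 0.24.
The dominant spike at lag 4 indicates a seasonal period of 4.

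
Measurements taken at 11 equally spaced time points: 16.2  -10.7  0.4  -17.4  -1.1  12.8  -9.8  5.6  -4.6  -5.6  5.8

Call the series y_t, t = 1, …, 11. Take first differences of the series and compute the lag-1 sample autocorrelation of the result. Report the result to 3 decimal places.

First differences Δy: -26.9, 11.1, -17.8, 16.3, 13.9, -22.6, 15.4, -10.2, -1.0, 11.4
Mean of differences = -1.0400
Numerator Σ(Δy_t−Δȳ)(Δy_{t+1}−Δȳ) = -1375.9776
Denominator Σ(Δy_t−Δȳ)² = 2594.6640
r_1(Δy) = -1375.9776 / 2594.6640 = -0.530

-0.530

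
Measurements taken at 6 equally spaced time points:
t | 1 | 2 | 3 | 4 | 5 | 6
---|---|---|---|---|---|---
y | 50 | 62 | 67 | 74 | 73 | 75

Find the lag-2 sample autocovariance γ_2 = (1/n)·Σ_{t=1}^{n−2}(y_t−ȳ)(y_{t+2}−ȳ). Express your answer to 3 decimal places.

3.685

Mean ȳ = (50 + 62 + 67 + 74 + 73 + 75)/6 = 66.8333
Σ_{t=1}^{4}(y_t−ȳ)(y_{t+2}−ȳ) = 22.1111
γ_2 = 22.1111 / 6 = 3.685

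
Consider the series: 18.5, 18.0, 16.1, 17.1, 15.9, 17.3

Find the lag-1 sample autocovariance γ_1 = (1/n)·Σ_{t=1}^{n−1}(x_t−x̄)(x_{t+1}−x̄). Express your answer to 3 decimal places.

Mean x̄ = (18.5 + 18.0 + 16.1 + 17.1 + 15.9 + 17.3)/6 = 17.1500
Σ_{t=1}^{5}(x_t−x̄)(x_{t+1}−x̄) = 0.1825
γ_1 = 0.1825 / 6 = 0.030

0.030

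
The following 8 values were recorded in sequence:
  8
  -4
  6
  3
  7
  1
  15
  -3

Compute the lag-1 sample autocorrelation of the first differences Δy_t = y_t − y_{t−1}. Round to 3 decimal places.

-0.612

First differences Δy: -12, 10, -3, 4, -6, 14, -18
Mean of differences = -1.5714
Numerator Σ(Δy_t−Δȳ)(Δy_{t+1}−Δȳ) = -494.6122
Denominator Σ(Δy_t−Δȳ)² = 807.7143
r_1(Δy) = -494.6122 / 807.7143 = -0.612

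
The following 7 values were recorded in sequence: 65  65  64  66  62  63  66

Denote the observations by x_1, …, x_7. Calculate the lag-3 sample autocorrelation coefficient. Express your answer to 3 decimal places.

Mean x̄ = (65 + 65 + 64 + 66 + 62 + 63 + 66)/7 = 64.4286
Numerator Σ_{t=1}^{4}(x_t−x̄)(x_{t+3}−x̄) = 2.5918
Denominator Σ(x_t−x̄)² = 13.7143
r_3 = 2.5918 / 13.7143 = 0.189

0.189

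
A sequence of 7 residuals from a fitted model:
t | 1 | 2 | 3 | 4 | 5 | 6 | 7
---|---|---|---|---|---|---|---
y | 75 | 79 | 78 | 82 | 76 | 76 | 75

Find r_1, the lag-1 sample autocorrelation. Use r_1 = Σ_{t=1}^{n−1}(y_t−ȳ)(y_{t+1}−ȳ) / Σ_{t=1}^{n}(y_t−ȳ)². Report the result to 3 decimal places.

-0.020

Mean ȳ = (75 + 79 + 78 + 82 + 76 + 76 + 75)/7 = 77.2857
Deviations from mean: -2.2857, 1.7143, 0.7143, 4.7143, -1.2857, -1.2857, -2.2857
Numerator Σ_{t=1}^{6}(y_t−ȳ)(y_{t+1}−ȳ) = -0.7959
Denominator Σ(y_t−ȳ)² = 39.4286
r_1 = -0.7959 / 39.4286 = -0.020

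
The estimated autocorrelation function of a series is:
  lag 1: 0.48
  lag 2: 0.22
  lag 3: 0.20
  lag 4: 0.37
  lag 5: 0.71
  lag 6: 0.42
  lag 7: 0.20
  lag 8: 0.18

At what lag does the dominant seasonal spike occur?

5

The largest autocorrelation is r_5 = 0.71; the remaining lags stay at or below 0.48. The elevated value at lag 1 (0.48), dropping to 0.22 at lag 2, reflects decaying short-term dependence rather than seasonality.
The dominant spike at lag 5 indicates a seasonal period of 5.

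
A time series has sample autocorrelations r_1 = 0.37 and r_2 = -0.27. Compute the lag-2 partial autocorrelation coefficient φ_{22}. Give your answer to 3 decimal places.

φ_{22} = (r_2 − r_1²) / (1 − r_1²)
r_1² = (0.37)² = 0.1369
Numerator = -0.27 − 0.1369 = -0.4069; denominator = 1 − 0.1369 = 0.8631
φ_{22} = -0.4069 / 0.8631 = -0.471

-0.471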